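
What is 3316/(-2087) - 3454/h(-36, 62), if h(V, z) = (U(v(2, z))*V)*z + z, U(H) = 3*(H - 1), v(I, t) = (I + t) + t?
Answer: -1384038955/873344803 ≈ -1.5848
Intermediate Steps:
v(I, t) = I + 2*t
U(H) = -3 + 3*H (U(H) = 3*(-1 + H) = -3 + 3*H)
h(V, z) = z + V*z*(3 + 6*z) (h(V, z) = ((-3 + 3*(2 + 2*z))*V)*z + z = ((-3 + (6 + 6*z))*V)*z + z = ((3 + 6*z)*V)*z + z = (V*(3 + 6*z))*z + z = V*z*(3 + 6*z) + z = z + V*z*(3 + 6*z))
3316/(-2087) - 3454/h(-36, 62) = 3316/(-2087) - 3454*1/(62*(1 + 3*(-36)*(1 + 2*62))) = 3316*(-1/2087) - 3454*1/(62*(1 + 3*(-36)*(1 + 124))) = -3316/2087 - 3454*1/(62*(1 + 3*(-36)*125)) = -3316/2087 - 3454*1/(62*(1 - 13500)) = -3316/2087 - 3454/(62*(-13499)) = -3316/2087 - 3454/(-836938) = -3316/2087 - 3454*(-1/836938) = -3316/2087 + 1727/418469 = -1384038955/873344803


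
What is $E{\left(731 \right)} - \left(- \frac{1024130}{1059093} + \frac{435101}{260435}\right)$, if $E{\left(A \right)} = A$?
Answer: $\frac{28776271162966}{39403555065} \approx 730.3$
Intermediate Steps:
$E{\left(731 \right)} - \left(- \frac{1024130}{1059093} + \frac{435101}{260435}\right) = 731 - \left(- \frac{1024130}{1059093} + \frac{435101}{260435}\right) = 731 - \frac{27727589549}{39403555065} = \frac{28776271162966}{39403555065}$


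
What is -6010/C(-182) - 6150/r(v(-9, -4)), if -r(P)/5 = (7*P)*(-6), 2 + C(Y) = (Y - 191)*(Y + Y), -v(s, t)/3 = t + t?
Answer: -2884253/2280936 ≈ -1.2645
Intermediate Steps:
v(s, t) = -6*t (v(s, t) = -3*(t + t) = -6*t)
C(Y) = -2 + 2*Y*(-191 + Y) (C(Y) = -2 + (Y - 191)*(Y + Y) = -2 + (-191 + Y)*(2*Y) = -2 + 2*Y*(-191 + Y))
r(P) = 210*P (r(P) = -5*7*P*(-6) = -(-210)*P = 210*P)
-6010/C(-182) - 6150/r(v(-9, -4)) = -6010/(-2 - 382*(-182) + 2*(-182)**2) - 6150/(210*(-6*(-4))) = -6010/(-2 + 69524 + 2*33124) - 6150/(210*24) = -6010/(-2 + 69524 + 66248) - 6150/5040 = -6010/135770 - 6150*1/5040 = -6010*1/135770 - 205/168 = -601/13577 - 205/168 = -2884253/2280936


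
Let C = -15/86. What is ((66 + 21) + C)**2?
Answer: 55756089/7396 ≈ 7538.7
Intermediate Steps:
C = -15/86 (C = -15*1/86 = -15/86 ≈ -0.17442)
((66 + 21) + C)**2 = ((66 + 21) - 15/86)**2 = (87 - 15/86)**2 = (7467/86)**2 = 55756089/7396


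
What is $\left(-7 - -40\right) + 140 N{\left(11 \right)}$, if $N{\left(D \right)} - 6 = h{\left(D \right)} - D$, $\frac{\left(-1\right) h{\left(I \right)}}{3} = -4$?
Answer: $1013$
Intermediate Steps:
$h{\left(I \right)} = 12$ ($h{\left(I \right)} = \left(-3\right) \left(-4\right) = 12$)
$N{\left(D \right)} = 18 - D$ ($N{\left(D \right)} = 6 - \left(-12 + D\right) = 18 - D$)
$\left(-7 - -40\right) + 140 N{\left(11 \right)} = \left(-7 - -40\right) + 140 \left(18 - 11\right) = \left(-7 + 40\right) + 140 \left(18 - 11\right) = 33 + 140 \cdot 7 = 33 + 980 = 1013$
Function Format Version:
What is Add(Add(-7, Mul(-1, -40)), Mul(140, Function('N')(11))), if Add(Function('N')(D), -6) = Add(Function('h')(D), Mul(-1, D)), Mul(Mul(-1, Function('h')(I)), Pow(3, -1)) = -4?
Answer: 1013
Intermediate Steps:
Function('h')(I) = 12 (Function('h')(I) = Mul(-3, -4) = 12)
Function('N')(D) = Add(18, Mul(-1, D)) (Function('N')(D) = Add(6, Add(12, Mul(-1, D))) = Add(18, Mul(-1, D)))
Add(Add(-7, Mul(-1, -40)), Mul(140, Function('N')(11))) = Add(Add(-7, Mul(-1, -40)), Mul(140, Add(18, Mul(-1, 11)))) = Add(Add(-7, 40), Mul(140, Add(18, -11))) = Add(33, Mul(140, 7)) = Add(33, 980) = 1013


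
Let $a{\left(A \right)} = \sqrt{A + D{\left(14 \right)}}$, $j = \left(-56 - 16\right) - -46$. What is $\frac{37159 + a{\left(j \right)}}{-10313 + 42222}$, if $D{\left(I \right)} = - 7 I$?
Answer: $\frac{37159}{31909} + \frac{2 i \sqrt{31}}{31909} \approx 1.1645 + 0.00034898 i$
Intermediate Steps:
$j = -26$ ($j = \left(-56 - 16\right) + 46 = -72 + 46 = -26$)
$a{\left(A \right)} = \sqrt{-98 + A}$ ($a{\left(A \right)} = \sqrt{A - 98} = \sqrt{-98 + A}$)
$\frac{37159 + a{\left(j \right)}}{-10313 + 42222} = \frac{37159 + \sqrt{-98 - 26}}{-10313 + 42222} = \frac{37159 + \sqrt{-124}}{31909} = \left(37159 + 2 i \sqrt{31}\right) \frac{1}{31909} = \frac{37159}{31909} + \frac{2 i \sqrt{31}}{31909}$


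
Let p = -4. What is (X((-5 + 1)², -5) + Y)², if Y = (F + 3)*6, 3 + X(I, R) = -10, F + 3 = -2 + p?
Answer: 2401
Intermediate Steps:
F = -9 (F = -3 + (-2 - 4) = -3 - 6 = -9)
X(I, R) = -13 (X(I, R) = -3 - 10 = -13)
Y = -36 (Y = (-9 + 3)*6 = -6*6 = -36)
(X((-5 + 1)², -5) + Y)² = (-13 - 36)² = (-49)² = 2401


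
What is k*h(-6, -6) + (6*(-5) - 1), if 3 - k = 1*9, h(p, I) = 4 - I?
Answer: -91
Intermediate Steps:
k = -6 (k = 3 - 9 = -6)
k*h(-6, -6) + (6*(-5) - 1) = -6*(4 - 1*(-6)) + (6*(-5) - 1) = -6*(4 + 6) + (-30 - 1) = -6*10 - 31 = -60 - 31 = -91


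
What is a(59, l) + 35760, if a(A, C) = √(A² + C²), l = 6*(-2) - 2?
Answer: 35760 + √3677 ≈ 35821.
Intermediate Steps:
l = -14 (l = -12 - 2 = -14)
a(59, l) + 35760 = √(59² + (-14)²) + 35760 = √(3481 + 196) + 35760 = √3677 + 35760 = 35760 + √3677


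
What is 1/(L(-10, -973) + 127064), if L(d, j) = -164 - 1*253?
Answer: 1/126647 ≈ 7.8960e-6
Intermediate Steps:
L(d, j) = -417 (L(d, j) = -164 - 253 = -417)
1/(L(-10, -973) + 127064) = 1/(-417 + 127064) = 1/126647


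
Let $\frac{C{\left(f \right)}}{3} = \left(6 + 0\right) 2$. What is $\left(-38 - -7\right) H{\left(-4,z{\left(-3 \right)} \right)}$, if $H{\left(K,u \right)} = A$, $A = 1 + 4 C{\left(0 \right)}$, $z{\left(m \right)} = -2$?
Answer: $-4495$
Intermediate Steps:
$C{\left(f \right)} = 36$ ($C{\left(f \right)} = 3 \left(6 + 0\right) 2 = 3 \cdot 6 \cdot 2 = 3 \cdot 12 = 36$)
$A = 145$ ($A = 1 + 4 \cdot 36 = 1 + 144 = 145$)
$H{\left(K,u \right)} = 145$
$\left(-38 - -7\right) H{\left(-4,z{\left(-3 \right)} \right)} = \left(-38 - -7\right) 145 = \left(-38 + \left(-3 + 10\right)\right) 145 = \left(-38 + 7\right) 145 = \left(-31\right) 145 = -4495$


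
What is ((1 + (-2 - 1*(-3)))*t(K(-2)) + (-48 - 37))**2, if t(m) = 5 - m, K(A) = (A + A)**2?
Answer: 11449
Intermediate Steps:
K(A) = 4*A**2 (K(A) = (2*A)**2 = 4*A**2)
((1 + (-2 - 1*(-3)))*t(K(-2)) + (-48 - 37))**2 = ((1 + (-2 - 1*(-3)))*(5 - 4*(-2)**2) + (-48 - 37))**2 = ((1 + (-2 + 3))*(5 - 4*4) - 85)**2 = ((1 + 1)*(5 - 1*16) - 85)**2 = (2*(5 - 16) - 85)**2 = (2*(-11) - 85)**2 = (-22 - 85)**2 = (-107)**2 = 11449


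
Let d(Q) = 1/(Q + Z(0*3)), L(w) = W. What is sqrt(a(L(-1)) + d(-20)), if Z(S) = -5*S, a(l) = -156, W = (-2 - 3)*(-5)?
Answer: I*sqrt(15605)/10 ≈ 12.492*I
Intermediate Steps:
W = 25 (W = -5*(-5) = 25)
L(w) = 25
d(Q) = 1/Q (d(Q) = 1/(Q - 0*3) = 1/(Q - 5*0) = 1/(Q + 0) = 1/Q)
sqrt(a(L(-1)) + d(-20)) = sqrt(-156 + 1/(-20)) = sqrt(-156 - 1/20) = sqrt(-3121/20) = I*sqrt(15605)/10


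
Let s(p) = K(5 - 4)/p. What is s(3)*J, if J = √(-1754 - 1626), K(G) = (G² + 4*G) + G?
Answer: 52*I*√5 ≈ 116.28*I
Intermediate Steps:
K(G) = G² + 5*G
s(p) = 6/p (s(p) = ((5 - 4)*(5 + (5 - 4)))/p = (1*(5 + 1))/p = (1*6)/p = 6/p)
J = 26*I*√5 (J = √(-3380) = 26*I*√5 ≈ 58.138*I)
s(3)*J = (6/3)*(26*I*√5) = (6*(⅓))*(26*I*√5) = 2*(26*I*√5) = 52*I*√5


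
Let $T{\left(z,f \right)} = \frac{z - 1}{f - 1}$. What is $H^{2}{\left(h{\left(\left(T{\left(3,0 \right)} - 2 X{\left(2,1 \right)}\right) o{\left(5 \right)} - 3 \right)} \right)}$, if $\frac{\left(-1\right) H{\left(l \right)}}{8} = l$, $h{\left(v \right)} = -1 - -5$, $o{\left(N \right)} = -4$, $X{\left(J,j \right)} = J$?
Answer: $1024$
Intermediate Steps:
$T{\left(z,f \right)} = \frac{-1 + z}{-1 + f}$
$h{\left(v \right)} = 4$ ($h{\left(v \right)} = -1 + 5 = 4$)
$H{\left(l \right)} = - 8 l$
$H^{2}{\left(h{\left(\left(T{\left(3,0 \right)} - 2 X{\left(2,1 \right)}\right) o{\left(5 \right)} - 3 \right)} \right)} = \left(\left(-8\right) 4\right)^{2} = \left(-32\right)^{2} = 1024$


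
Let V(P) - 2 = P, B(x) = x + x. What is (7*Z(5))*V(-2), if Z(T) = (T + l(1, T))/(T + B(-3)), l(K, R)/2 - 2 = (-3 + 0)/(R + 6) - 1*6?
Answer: 0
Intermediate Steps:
l(K, R) = -8 - 6/(6 + R) (l(K, R) = 4 + 2*((-3 + 0)/(R + 6) - 1*6) = 4 + 2*(-3/(6 + R) - 6) = 4 + 2*(-6 - 3/(6 + R)) = 4 + (-12 - 6/(6 + R)) = -8 - 6/(6 + R))
B(x) = 2*x
V(P) = 2 + P
Z(T) = (T + 2*(-27 - 4*T)/(6 + T))/(-6 + T) (Z(T) = (T + 2*(-27 - 4*T)/(6 + T))/(T + 2*(-3)) = (T + 2*(-27 - 4*T)/(6 + T))/(T - 6) = (T + 2*(-27 - 4*T)/(6 + T))/(-6 + T))
(7*Z(5))*V(-2) = (7*((-54 + 5² - 2*5)/(-36 + 5²)))*(2 - 2) = (7*((-54 + 25 - 10)/(-36 + 25)))*0 = (7*(-39/(-11)))*0 = (7*(-1/11*(-39)))*0 = (7*(39/11))*0 = (273/11)*0 = 0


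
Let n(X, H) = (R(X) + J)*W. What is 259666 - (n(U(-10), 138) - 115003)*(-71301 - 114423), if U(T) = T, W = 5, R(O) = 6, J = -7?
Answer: -21359486126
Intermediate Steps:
n(X, H) = -5 (n(X, H) = (6 - 7)*5 = -1*5 = -5)
259666 - (n(U(-10), 138) - 115003)*(-71301 - 114423) = 259666 - (-5 - 115003)*(-71301 - 114423) = 259666 - (-115008)*(-185724) = 259666 - 1*21359745792 = 259666 - 21359745792 = -21359486126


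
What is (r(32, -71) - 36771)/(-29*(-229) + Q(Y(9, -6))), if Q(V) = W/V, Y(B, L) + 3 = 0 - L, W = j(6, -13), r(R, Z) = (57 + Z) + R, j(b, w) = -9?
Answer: -36753/6638 ≈ -5.5368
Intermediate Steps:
r(R, Z) = 57 + R + Z
W = -9
Y(B, L) = -3 - L (Y(B, L) = -3 + (0 - L) = -3 - L)
Q(V) = -9/V
(r(32, -71) - 36771)/(-29*(-229) + Q(Y(9, -6))) = ((57 + 32 - 71) - 36771)/(-29*(-229) - 9/(-3 - 1*(-6))) = (18 - 36771)/(6641 - 9/(-3 + 6)) = -36753/(6641 - 9/3) = -36753/(6641 - 9*1/3) = -36753/(6641 - 3) = -36753/6638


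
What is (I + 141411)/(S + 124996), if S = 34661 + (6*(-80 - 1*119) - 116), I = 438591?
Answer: 580002/158347 ≈ 3.6629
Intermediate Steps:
S = 33351 (S = 34661 + (6*(-80 - 119) - 116) = 34661 + (6*(-199) - 116) = 34661 + (-1194 - 116) = 34661 - 1310 = 33351)
(I + 141411)/(S + 124996) = (438591 + 141411)/(33351 + 124996) = 580002/158347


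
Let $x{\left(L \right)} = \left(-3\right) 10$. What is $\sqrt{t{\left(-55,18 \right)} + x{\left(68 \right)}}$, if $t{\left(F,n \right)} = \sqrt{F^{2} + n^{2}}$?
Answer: $\sqrt{-30 + \sqrt{3349}} \approx 5.2793$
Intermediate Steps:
$x{\left(L \right)} = -30$
$\sqrt{t{\left(-55,18 \right)} + x{\left(68 \right)}} = \sqrt{\sqrt{\left(-55\right)^{2} + 18^{2}} - 30} = \sqrt{\sqrt{3025 + 324} - 30} = \sqrt{\sqrt{3349} - 30} = \sqrt{-30 + \sqrt{3349}}$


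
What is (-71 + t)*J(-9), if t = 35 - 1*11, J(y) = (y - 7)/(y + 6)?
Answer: -752/3 ≈ -250.67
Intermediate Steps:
J(y) = (-7 + y)/(6 + y)
t = 24 (t = 35 - 11 = 24)
(-71 + t)*J(-9) = (-71 + 24)*((-7 - 9)/(6 - 9)) = -47*(-16)/(-3) = -(-47)*(-16)/3 = -47*16/3 = -752/3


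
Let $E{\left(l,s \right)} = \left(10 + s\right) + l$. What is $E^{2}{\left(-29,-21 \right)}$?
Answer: $1600$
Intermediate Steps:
$E{\left(l,s \right)} = 10 + l + s$
$E^{2}{\left(-29,-21 \right)} = \left(10 - 29 - 21\right)^{2} = \left(-40\right)^{2} = 1600$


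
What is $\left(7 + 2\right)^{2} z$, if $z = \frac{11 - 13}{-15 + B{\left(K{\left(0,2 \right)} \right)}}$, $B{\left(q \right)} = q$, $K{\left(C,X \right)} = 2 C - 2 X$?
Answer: $\frac{162}{19} \approx 8.5263$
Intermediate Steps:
$K{\left(C,X \right)} = - 2 X + 2 C$
$z = \frac{2}{19}$ ($z = \frac{11 - 13}{-15 + \left(\left(-2\right) 2 + 2 \cdot 0\right)} = - \frac{2}{-15 + \left(-4 + 0\right)} = - \frac{2}{-15 - 4} = - \frac{2}{-19} = \left(-2\right) \left(- \frac{1}{19}\right) = \frac{2}{19} \approx 0.10526$)
$\left(7 + 2\right)^{2} z = \left(7 + 2\right)^{2} \cdot \frac{2}{19} = 9^{2} \cdot \frac{2}{19} = 81 \cdot \frac{2}{19} = \frac{162}{19}$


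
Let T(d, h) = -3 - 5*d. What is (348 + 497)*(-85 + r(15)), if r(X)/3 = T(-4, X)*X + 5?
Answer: 587275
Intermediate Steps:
r(X) = 15 + 51*X (r(X) = 3*((-3 - 5*(-4))*X + 5) = 3*((-3 + 20)*X + 5) = 3*(17*X + 5) = 3*(5 + 17*X) = 15 + 51*X)
(348 + 497)*(-85 + r(15)) = (348 + 497)*(-85 + (15 + 51*15)) = 845*(-85 + (15 + 765)) = 845*(-85 + 780) = 845*695 = 587275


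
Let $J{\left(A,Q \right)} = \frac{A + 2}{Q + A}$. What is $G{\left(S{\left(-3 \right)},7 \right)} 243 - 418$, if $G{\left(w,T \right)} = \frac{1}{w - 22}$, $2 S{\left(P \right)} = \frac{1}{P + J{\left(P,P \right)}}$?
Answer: $- \frac{161717}{377} \approx -428.96$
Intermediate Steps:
$J{\left(A,Q \right)} = \frac{2 + A}{A + Q}$
$S{\left(P \right)} = \frac{1}{2 \left(P + \frac{2 + P}{2 P}\right)}$ ($S{\left(P \right)} = \frac{1}{2 \left(P + \frac{2 + P}{P + P}\right)} = \frac{1}{2 \left(P + \frac{2 + P}{2 P}\right)}$)
$G{\left(w,T \right)} = \frac{1}{-22 + w}$
$G{\left(S{\left(-3 \right)},7 \right)} 243 - 418 = \frac{1}{-22 - \frac{3}{2 - 3 + 2 \left(-3\right)^{2}}} \cdot 243 - 418 = \frac{1}{-22 - \frac{3}{2 - 3 + 2 \cdot 9}} \cdot 243 - 418 = \frac{1}{-22 - \frac{3}{2 - 3 + 18}} \cdot 243 - 418 = \frac{1}{-22 - \frac{3}{17}} \cdot 243 - 418 = \frac{1}{- \frac{377}{17}} \cdot 243 - 418 = \left(- \frac{17}{377}\right) 243 - 418 = - \frac{4131}{377} - 418 = - \frac{161717}{377}$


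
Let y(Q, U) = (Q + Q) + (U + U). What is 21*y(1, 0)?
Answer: 42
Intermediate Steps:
y(Q, U) = 2*Q + 2*U
21*y(1, 0) = 21*(2*1 + 2*0) = 21*(2 + 0) = 21*2 = 42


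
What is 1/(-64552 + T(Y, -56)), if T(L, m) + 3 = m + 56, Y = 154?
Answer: -1/64555 ≈ -1.5491e-5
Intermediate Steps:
T(L, m) = 53 + m (T(L, m) = -3 + (m + 56) = -3 + (56 + m) = 53 + m)
1/(-64552 + T(Y, -56)) = 1/(-64552 + (53 - 56)) = 1/(-64552 - 3) = 1/(-64555) = -1/64555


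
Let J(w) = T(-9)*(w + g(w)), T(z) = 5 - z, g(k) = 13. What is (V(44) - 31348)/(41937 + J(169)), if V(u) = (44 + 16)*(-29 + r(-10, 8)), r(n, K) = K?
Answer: -32608/44485 ≈ -0.73301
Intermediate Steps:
V(u) = -1260 (V(u) = (44 + 16)*(-29 + 8) = 60*(-21) = -1260)
J(w) = 182 + 14*w (J(w) = (5 - 1*(-9))*(w + 13) = (5 + 9)*(13 + w) = 14*(13 + w) = 182 + 14*w)
(V(44) - 31348)/(41937 + J(169)) = (-1260 - 31348)/(41937 + (182 + 14*169)) = -32608/(41937 + (182 + 2366)) = -32608/(41937 + 2548) = -32608/44485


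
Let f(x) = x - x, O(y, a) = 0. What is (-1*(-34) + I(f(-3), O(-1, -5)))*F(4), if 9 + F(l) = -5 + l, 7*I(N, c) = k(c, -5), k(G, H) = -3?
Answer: -2350/7 ≈ -335.71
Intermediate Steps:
f(x) = 0
I(N, c) = -3/7 (I(N, c) = (1/7)*(-3) = -3/7)
F(l) = -14 + l (F(l) = -9 + (-5 + l) = -14 + l)
(-1*(-34) + I(f(-3), O(-1, -5)))*F(4) = (-1*(-34) - 3/7)*(-14 + 4) = (34 - 3/7)*(-10) = (235/7)*(-10) = -2350/7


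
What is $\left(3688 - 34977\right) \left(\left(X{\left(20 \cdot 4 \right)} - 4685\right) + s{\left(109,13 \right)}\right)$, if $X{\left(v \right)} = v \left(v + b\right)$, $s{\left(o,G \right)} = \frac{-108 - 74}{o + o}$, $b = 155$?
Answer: $- \frac{48136374316}{109} \approx -4.4162 \cdot 10^{8}$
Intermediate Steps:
$s{\left(o,G \right)} = - \frac{91}{o}$ ($s{\left(o,G \right)} = - \frac{182}{2 o} = - 182 \frac{1}{2 o} = - \frac{91}{o}$)
$X{\left(v \right)} = v \left(155 + v\right)$ ($X{\left(v \right)} = v \left(v + 155\right) = v \left(155 + v\right)$)
$\left(3688 - 34977\right) \left(\left(X{\left(20 \cdot 4 \right)} - 4685\right) + s{\left(109,13 \right)}\right) = \left(3688 - 34977\right) \left(\left(20 \cdot 4 \left(155 + 20 \cdot 4\right) - 4685\right) - \frac{91}{109}\right) = - 31289 \left(\left(80 \left(155 + 80\right) - 4685\right) - \frac{91}{109}\right) = - 31289 \left(\left(80 \cdot 235 - 4685\right) - \frac{91}{109}\right) = - 31289 \left(\left(18800 - 4685\right) - \frac{91}{109}\right) = - 31289 \left(14115 - \frac{91}{109}\right) = \left(-31289\right) \frac{1538444}{109} = - \frac{48136374316}{109}$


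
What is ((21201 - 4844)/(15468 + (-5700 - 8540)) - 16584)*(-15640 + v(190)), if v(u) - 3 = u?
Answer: 314327836365/1228 ≈ 2.5597e+8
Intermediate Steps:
v(u) = 3 + u
((21201 - 4844)/(15468 + (-5700 - 8540)) - 16584)*(-15640 + v(190)) = ((21201 - 4844)/(15468 + (-5700 - 8540)) - 16584)*(-15640 + (3 + 190)) = (16357/(15468 - 14240) - 16584)*(-15640 + 193) = (16357/1228 - 16584)*(-15447) = -20348795/1228*(-15447) = 314327836365/1228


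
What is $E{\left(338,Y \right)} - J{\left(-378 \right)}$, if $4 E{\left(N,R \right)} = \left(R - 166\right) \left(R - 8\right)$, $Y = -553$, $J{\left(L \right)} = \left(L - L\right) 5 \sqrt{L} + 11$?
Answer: $\frac{403315}{4} \approx 1.0083 \cdot 10^{5}$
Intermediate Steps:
$J{\left(L \right)} = 11$ ($J{\left(L \right)} = 0 \cdot 5 \sqrt{L} + 11 = 0 + 11 = 11$)
$E{\left(N,R \right)} = \frac{\left(-166 + R\right) \left(-8 + R\right)}{4}$ ($E{\left(N,R \right)} = \frac{\left(R - 166\right) \left(R - 8\right)}{4} = \frac{\left(-166 + R\right) \left(-8 + R\right)}{4}$)
$E{\left(338,Y \right)} - J{\left(-378 \right)} = \left(332 - - \frac{48111}{2} + \frac{\left(-553\right)^{2}}{4}\right) - 11 = \left(332 + \frac{48111}{2} + \frac{1}{4} \cdot 305809\right) - 11 = \left(332 + \frac{48111}{2} + \frac{305809}{4}\right) - 11 = \frac{403359}{4} - 11 = \frac{403315}{4}$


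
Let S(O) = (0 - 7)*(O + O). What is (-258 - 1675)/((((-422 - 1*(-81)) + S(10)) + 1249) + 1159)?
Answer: -1933/1927 ≈ -1.0031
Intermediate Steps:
S(O) = -14*O
(-258 - 1675)/((((-422 - 1*(-81)) + S(10)) + 1249) + 1159) = (-258 - 1675)/((((-422 - 1*(-81)) - 14*10) + 1249) + 1159) = -1933/((((-422 + 81) - 140) + 1249) + 1159) = -1933/(((-341 - 140) + 1249) + 1159) = -1933/((-481 + 1249) + 1159) = -1933/(768 + 1159) = -1933/1927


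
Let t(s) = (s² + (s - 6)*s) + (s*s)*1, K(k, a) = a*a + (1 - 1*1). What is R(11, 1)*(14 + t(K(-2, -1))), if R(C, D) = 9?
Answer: 99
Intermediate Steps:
K(k, a) = a² (K(k, a) = a² + (1 - 1) = a² + 0 = a²)
t(s) = 2*s² + s*(-6 + s) (t(s) = (s² + (-6 + s)*s) + s²*1 = (s² + s*(-6 + s)) + s² = 2*s² + s*(-6 + s))
R(11, 1)*(14 + t(K(-2, -1))) = 9*(14 + 3*(-1)²*(-2 + (-1)²)) = 9*(14 + 3*1*(-2 + 1)) = 9*(14 + 3*1*(-1)) = 9*(14 - 3) = 9*11 = 99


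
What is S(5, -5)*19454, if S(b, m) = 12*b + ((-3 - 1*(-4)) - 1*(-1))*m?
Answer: 972700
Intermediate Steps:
S(b, m) = 2*m + 12*b (S(b, m) = 12*b + ((-3 + 4) + 1)*m = 12*b + (1 + 1)*m = 12*b + 2*m = 2*m + 12*b)
S(5, -5)*19454 = (2*(-5) + 12*5)*19454 = (-10 + 60)*19454 = 50*19454 = 972700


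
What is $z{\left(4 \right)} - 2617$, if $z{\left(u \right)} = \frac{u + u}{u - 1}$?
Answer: $- \frac{7843}{3} \approx -2614.3$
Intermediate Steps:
$z{\left(u \right)} = \frac{2 u}{-1 + u}$
$z{\left(4 \right)} - 2617 = 2 \cdot 4 \frac{1}{-1 + 4} - 2617 = 2 \cdot 4 \cdot \frac{1}{3} - 2617 = \frac{8}{3} - 2617 = - \frac{7843}{3}$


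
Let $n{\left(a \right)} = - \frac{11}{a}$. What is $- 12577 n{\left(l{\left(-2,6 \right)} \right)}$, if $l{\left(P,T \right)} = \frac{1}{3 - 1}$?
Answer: $276694$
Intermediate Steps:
$l{\left(P,T \right)} = \frac{1}{2}$
$- 12577 n{\left(l{\left(-2,6 \right)} \right)} = - 12577 \left(- 11 \frac{1}{\frac{1}{2}}\right) = - 12577 \left(\left(-11\right) 2\right) = \left(-12577\right) \left(-22\right) = 276694$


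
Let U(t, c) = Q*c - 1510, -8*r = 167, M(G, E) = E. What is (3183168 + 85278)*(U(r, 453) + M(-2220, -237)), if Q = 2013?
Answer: 2974749979332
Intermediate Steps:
r = -167/8 (r = -⅛*167 = -167/8 ≈ -20.875)
U(t, c) = -1510 + 2013*c (U(t, c) = 2013*c - 1510 = -1510 + 2013*c)
(3183168 + 85278)*(U(r, 453) + M(-2220, -237)) = (3183168 + 85278)*((-1510 + 2013*453) - 237) = 3268446*((-1510 + 911889) - 237) = 3268446*(910379 - 237) = 3268446*910142 = 2974749979332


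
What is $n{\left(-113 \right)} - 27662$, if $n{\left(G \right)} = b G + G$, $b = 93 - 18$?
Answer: $-36250$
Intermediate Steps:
$b = 75$
$n{\left(G \right)} = 76 G$ ($n{\left(G \right)} = 75 G + G = 76 G$)
$n{\left(-113 \right)} - 27662 = 76 \left(-113\right) - 27662 = -8588 - 27662 = -36250$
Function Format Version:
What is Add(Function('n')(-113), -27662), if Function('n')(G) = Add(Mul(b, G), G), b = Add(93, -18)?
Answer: -36250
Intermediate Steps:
b = 75
Function('n')(G) = Mul(76, G) (Function('n')(G) = Add(Mul(75, G), G) = Mul(76, G))
Add(Function('n')(-113), -27662) = Add(Mul(76, -113), -27662) = Add(-8588, -27662) = -36250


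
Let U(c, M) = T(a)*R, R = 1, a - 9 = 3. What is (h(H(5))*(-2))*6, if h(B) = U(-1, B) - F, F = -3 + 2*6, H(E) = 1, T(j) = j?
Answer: -36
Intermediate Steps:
a = 12 (a = 9 + 3 = 12)
U(c, M) = 12 (U(c, M) = 12*1 = 12)
F = 9 (F = -3 + 12 = 9)
h(B) = 3 (h(B) = 12 - 1*9 = 12 - 9 = 3)
(h(H(5))*(-2))*6 = (3*(-2))*6 = -6*6 = -36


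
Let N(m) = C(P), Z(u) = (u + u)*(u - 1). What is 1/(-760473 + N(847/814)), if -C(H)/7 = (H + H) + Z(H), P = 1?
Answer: -1/760487 ≈ -1.3149e-6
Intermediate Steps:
Z(u) = 2*u*(-1 + u) (Z(u) = (2*u)*(-1 + u) = 2*u*(-1 + u))
C(H) = -14*H - 14*H*(-1 + H) (C(H) = -7*((H + H) + 2*H*(-1 + H)) = -7*(2*H + 2*H*(-1 + H)) = -14*H - 14*H*(-1 + H))
N(m) = -14 (N(m) = -14*1² = -14*1 = -14)
1/(-760473 + N(847/814)) = 1/(-760473 - 14) = 1/(-760487) = -1/760487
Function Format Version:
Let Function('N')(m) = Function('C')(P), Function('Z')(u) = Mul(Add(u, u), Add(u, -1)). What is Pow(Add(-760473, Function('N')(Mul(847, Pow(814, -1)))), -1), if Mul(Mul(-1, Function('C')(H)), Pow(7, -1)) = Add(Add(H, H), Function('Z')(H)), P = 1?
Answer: Rational(-1, 760487) ≈ -1.3149e-6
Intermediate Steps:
Function('Z')(u) = Mul(2, u, Add(-1, u)) (Function('Z')(u) = Mul(Mul(2, u), Add(-1, u)) = Mul(2, u, Add(-1, u)))
Function('C')(H) = Add(Mul(-14, H), Mul(-14, H, Add(-1, H))) (Function('C')(H) = Mul(-7, Add(Add(H, H), Mul(2, H, Add(-1, H)))) = Mul(-7, Add(Mul(2, H), Mul(2, H, Add(-1, H)))) = Add(Mul(-14, H), Mul(-14, H, Add(-1, H))))
Function('N')(m) = -14 (Function('N')(m) = Mul(-14, Pow(1, 2)) = Mul(-14, 1) = -14)
Pow(Add(-760473, Function('N')(Mul(847, Pow(814, -1)))), -1) = Pow(Add(-760473, -14), -1) = Pow(-760487, -1) = Rational(-1, 760487)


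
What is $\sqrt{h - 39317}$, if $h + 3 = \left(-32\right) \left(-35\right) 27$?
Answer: $2 i \sqrt{2270} \approx 95.289 i$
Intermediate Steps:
$h = 30237$ ($h = -3 + \left(-32\right) \left(-35\right) 27 = -3 + 1120 \cdot 27 = -3 + 30240 = 30237$)
$\sqrt{h - 39317} = \sqrt{30237 - 39317} = \sqrt{-9080} = 2 i \sqrt{2270}$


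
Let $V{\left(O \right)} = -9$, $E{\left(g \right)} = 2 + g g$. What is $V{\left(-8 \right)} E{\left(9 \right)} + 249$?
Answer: $-498$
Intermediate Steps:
$E{\left(g \right)} = 2 + g^{2}$
$V{\left(-8 \right)} E{\left(9 \right)} + 249 = - 9 \left(2 + 9^{2}\right) + 249 = - 9 \left(2 + 81\right) + 249 = \left(-9\right) 83 + 249 = -747 + 249 = -498$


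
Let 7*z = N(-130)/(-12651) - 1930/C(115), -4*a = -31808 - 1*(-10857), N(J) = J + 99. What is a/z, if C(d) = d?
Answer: -42673227261/19530292 ≈ -2185.0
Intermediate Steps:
N(J) = 99 + J
a = 20951/4 (a = -(-31808 - 1*(-10857))/4 = -(-31808 + 10857)/4 = -¼*(-20951) = 20951/4 ≈ 5237.8)
z = -4882573/2036811 (z = ((99 - 130)/(-12651) - 1930/115)/7 = (-31*(-1/12651) - 1930*1/115)/7 = (31/12651 - 386/23)/7 = (⅐)*(-4882573/290973) = -4882573/2036811 ≈ -2.3972)
a/z = 20951/(4*(-4882573/2036811)) = (20951/4)*(-2036811/4882573) = -42673227261/19530292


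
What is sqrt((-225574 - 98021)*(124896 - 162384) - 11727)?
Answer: 3*sqrt(1347879737) ≈ 1.1014e+5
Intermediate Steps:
sqrt((-225574 - 98021)*(124896 - 162384) - 11727) = sqrt(-323595*(-37488) - 11727) = sqrt(12130929360 - 11727) = sqrt(12130917633) = 3*sqrt(1347879737)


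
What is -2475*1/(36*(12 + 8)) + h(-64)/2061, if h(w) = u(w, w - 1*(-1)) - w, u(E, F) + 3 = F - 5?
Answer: -113467/32976 ≈ -3.4409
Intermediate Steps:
u(E, F) = -8 + F (u(E, F) = -3 + (F - 5) = -3 + (-5 + F) = -8 + F)
h(w) = -7 (h(w) = (-8 + (w - 1*(-1))) - w = (-8 + (w + 1)) - w = (-8 + (1 + w)) - w = (-7 + w) - w = -7)
-2475*1/(36*(12 + 8)) + h(-64)/2061 = -2475*1/(36*(12 + 8)) - 7/2061 = -2475/(36*20) - 7*1/2061 = -2475/720 - 7/2061 = -2475*1/720 - 7/2061 = -55/16 - 7/2061 = -113467/32976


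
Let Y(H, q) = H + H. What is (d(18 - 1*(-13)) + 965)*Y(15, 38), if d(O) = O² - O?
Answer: 56850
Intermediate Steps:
Y(H, q) = 2*H
(d(18 - 1*(-13)) + 965)*Y(15, 38) = ((18 - 1*(-13))*(-1 + (18 - 1*(-13))) + 965)*(2*15) = ((18 + 13)*(-1 + (18 + 13)) + 965)*30 = (31*(-1 + 31) + 965)*30 = (31*30 + 965)*30 = (930 + 965)*30 = 1895*30 = 56850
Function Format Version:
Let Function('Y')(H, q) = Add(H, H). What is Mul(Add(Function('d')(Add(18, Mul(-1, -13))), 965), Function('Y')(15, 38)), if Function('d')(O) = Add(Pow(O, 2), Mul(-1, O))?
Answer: 56850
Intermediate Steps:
Function('Y')(H, q) = Mul(2, H)
Mul(Add(Function('d')(Add(18, Mul(-1, -13))), 965), Function('Y')(15, 38)) = Mul(Add(Mul(Add(18, Mul(-1, -13)), Add(-1, Add(18, Mul(-1, -13)))), 965), Mul(2, 15)) = Mul(Add(Mul(Add(18, 13), Add(-1, Add(18, 13))), 965), 30) = Mul(Add(Mul(31, Add(-1, 31)), 965), 30) = Mul(Add(Mul(31, 30), 965), 30) = Mul(Add(930, 965), 30) = Mul(1895, 30) = 56850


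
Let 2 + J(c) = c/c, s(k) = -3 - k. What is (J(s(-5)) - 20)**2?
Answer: 441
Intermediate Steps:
J(c) = -1 (J(c) = -2 + c/c = -2 + 1 = -1)
(J(s(-5)) - 20)**2 = (-1 - 20)**2 = (-21)**2 = 441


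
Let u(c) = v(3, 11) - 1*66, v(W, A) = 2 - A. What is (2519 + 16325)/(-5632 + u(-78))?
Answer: -18844/5707 ≈ -3.3019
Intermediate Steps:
u(c) = -75 (u(c) = (2 - 1*11) - 1*66 = (2 - 11) - 66 = -9 - 66 = -75)
(2519 + 16325)/(-5632 + u(-78)) = (2519 + 16325)/(-5632 - 75) = 18844/(-5707) = 18844*(-1/5707) = -18844/5707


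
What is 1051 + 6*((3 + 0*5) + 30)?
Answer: 1249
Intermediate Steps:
1051 + 6*((3 + 0*5) + 30) = 1051 + 6*((3 + 0) + 30) = 1051 + 6*(3 + 30) = 1051 + 6*33 = 1051 + 198 = 1249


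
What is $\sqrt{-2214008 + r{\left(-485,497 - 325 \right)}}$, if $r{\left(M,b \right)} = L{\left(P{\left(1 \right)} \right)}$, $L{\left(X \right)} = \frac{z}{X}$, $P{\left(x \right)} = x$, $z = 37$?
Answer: $i \sqrt{2213971} \approx 1487.9 i$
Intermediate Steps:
$L{\left(X \right)} = \frac{37}{X}$
$r{\left(M,b \right)} = 37$ ($r{\left(M,b \right)} = \frac{37}{1} = 37 \cdot 1 = 37$)
$\sqrt{-2214008 + r{\left(-485,497 - 325 \right)}} = \sqrt{-2214008 + 37} = \sqrt{-2213971} = i \sqrt{2213971}$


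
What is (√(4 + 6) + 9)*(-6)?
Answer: -54 - 6*√10 ≈ -72.974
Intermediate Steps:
(√(4 + 6) + 9)*(-6) = (√10 + 9)*(-6) = (9 + √10)*(-6) = -54 - 6*√10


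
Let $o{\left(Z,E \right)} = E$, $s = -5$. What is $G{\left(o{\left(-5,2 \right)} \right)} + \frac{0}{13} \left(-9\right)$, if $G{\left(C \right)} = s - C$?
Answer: $-7$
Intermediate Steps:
$G{\left(C \right)} = -5 - C$
$G{\left(o{\left(-5,2 \right)} \right)} + \frac{0}{13} \left(-9\right) = \left(-5 - 2\right) + \frac{0}{13} \left(-9\right) = \left(-5 - 2\right) + 0 \cdot \frac{1}{13} \left(-9\right) = -7 + 0 \left(-9\right) = -7 + 0 = -7$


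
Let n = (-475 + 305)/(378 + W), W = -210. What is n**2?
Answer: 7225/7056 ≈ 1.0240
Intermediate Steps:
n = -85/84 (n = (-475 + 305)/(378 - 210) = -170/168 = -170*1/168 = -85/84 ≈ -1.0119)
n**2 = (-85/84)**2 = 7225/7056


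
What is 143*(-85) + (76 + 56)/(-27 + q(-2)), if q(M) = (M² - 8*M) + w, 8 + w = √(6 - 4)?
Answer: -2712545/223 - 132*√2/223 ≈ -12165.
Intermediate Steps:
w = -8 + √2 (w = -8 + √(6 - 4) = -8 + √2 ≈ -6.5858)
q(M) = -8 + √2 + M² - 8*M (q(M) = (M² - 8*M) + (-8 + √2) = -8 + √2 + M² - 8*M)
143*(-85) + (76 + 56)/(-27 + q(-2)) = 143*(-85) + (76 + 56)/(-27 + (-8 + √2 + (-2)² - 8*(-2))) = -12155 + 132/(-27 + (-8 + √2 + 4 + 16)) = -12155 + 132/(-27 + (12 + √2)) = -12155 + 132/(-15 + √2)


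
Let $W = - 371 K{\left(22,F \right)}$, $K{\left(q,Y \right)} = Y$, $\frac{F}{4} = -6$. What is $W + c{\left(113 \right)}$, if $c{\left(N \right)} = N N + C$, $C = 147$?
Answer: $21820$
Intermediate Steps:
$F = -24$ ($F = 4 \left(-6\right) = -24$)
$c{\left(N \right)} = 147 + N^{2}$ ($c{\left(N \right)} = N N + 147 = N^{2} + 147 = 147 + N^{2}$)
$W = 8904$ ($W = \left(-371\right) \left(-24\right) = 8904$)
$W + c{\left(113 \right)} = 8904 + \left(147 + 113^{2}\right) = 8904 + \left(147 + 12769\right) = 8904 + 12916 = 21820$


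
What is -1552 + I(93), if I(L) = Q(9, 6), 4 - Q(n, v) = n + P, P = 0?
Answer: -1557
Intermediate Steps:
Q(n, v) = 4 - n (Q(n, v) = 4 - (n + 0) = 4 - n)
I(L) = -5 (I(L) = 4 - 1*9 = 4 - 9 = -5)
-1552 + I(93) = -1552 - 5 = -1557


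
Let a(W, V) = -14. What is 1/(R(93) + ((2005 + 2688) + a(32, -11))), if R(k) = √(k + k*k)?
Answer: 4679/21884299 - √8742/21884299 ≈ 0.00020953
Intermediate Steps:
R(k) = √(k + k²)
1/(R(93) + ((2005 + 2688) + a(32, -11))) = 1/(√(93*(1 + 93)) + ((2005 + 2688) - 14)) = 1/(√(93*94) + (4693 - 14)) = 1/(√8742 + 4679) = 1/(4679 + √8742)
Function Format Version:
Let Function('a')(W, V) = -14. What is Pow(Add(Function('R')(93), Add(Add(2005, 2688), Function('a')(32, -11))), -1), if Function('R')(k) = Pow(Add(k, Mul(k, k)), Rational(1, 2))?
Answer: Add(Rational(4679, 21884299), Mul(Rational(-1, 21884299), Pow(8742, Rational(1, 2)))) ≈ 0.00020953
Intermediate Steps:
Function('R')(k) = Pow(Add(k, Pow(k, 2)), Rational(1, 2))
Pow(Add(Function('R')(93), Add(Add(2005, 2688), Function('a')(32, -11))), -1) = Pow(Add(Pow(Mul(93, Add(1, 93)), Rational(1, 2)), Add(Add(2005, 2688), -14)), -1) = Pow(Add(Pow(Mul(93, 94), Rational(1, 2)), Add(4693, -14)), -1) = Pow(Add(Pow(8742, Rational(1, 2)), 4679), -1) = Pow(Add(4679, Pow(8742, Rational(1, 2))), -1)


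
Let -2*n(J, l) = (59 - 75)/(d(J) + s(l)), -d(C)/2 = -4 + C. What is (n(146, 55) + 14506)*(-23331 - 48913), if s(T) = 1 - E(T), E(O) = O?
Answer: -177106888440/169 ≈ -1.0480e+9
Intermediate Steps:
d(C) = 8 - 2*C (d(C) = -2*(-4 + C) = 8 - 2*C)
s(T) = 1 - T
n(J, l) = 8/(9 - l - 2*J) (n(J, l) = -(59 - 75)/(2*((8 - 2*J) + (1 - l))) = -(-8)/(9 - l - 2*J) = 8/(9 - l - 2*J))
(n(146, 55) + 14506)*(-23331 - 48913) = (-8/(-9 + 55 + 2*146) + 14506)*(-23331 - 48913) = (-8/(-9 + 55 + 292) + 14506)*(-72244) = (-8/338 + 14506)*(-72244) = (-8*1/338 + 14506)*(-72244) = (-4/169 + 14506)*(-72244) = (2451510/169)*(-72244) = -177106888440/169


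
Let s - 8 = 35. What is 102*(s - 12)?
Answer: 3162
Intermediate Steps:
s = 43 (s = 8 + 35 = 43)
102*(s - 12) = 102*(43 - 12) = 102*31 = 3162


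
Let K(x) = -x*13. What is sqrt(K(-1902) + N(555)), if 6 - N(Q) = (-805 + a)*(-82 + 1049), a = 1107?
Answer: I*sqrt(267302) ≈ 517.01*I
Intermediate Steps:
K(x) = -13*x
N(Q) = -292028 (N(Q) = 6 - (-805 + 1107)*(-82 + 1049) = 6 - 302*967 = 6 - 1*292034 = 6 - 292034 = -292028)
sqrt(K(-1902) + N(555)) = sqrt(-13*(-1902) - 292028) = sqrt(24726 - 292028) = sqrt(-267302) = I*sqrt(267302)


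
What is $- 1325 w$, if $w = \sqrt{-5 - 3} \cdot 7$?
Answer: $- 18550 i \sqrt{2} \approx - 26234.0 i$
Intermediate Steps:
$w = 14 i \sqrt{2}$ ($w = \sqrt{-8} \cdot 7 = 2 i \sqrt{2} \cdot 7 = 14 i \sqrt{2} \approx 19.799 i$)
$- 1325 w = - 1325 \cdot 14 i \sqrt{2} = - 18550 i \sqrt{2}$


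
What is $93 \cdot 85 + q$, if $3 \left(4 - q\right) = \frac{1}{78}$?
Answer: $\frac{1850705}{234} \approx 7909.0$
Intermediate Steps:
$q = \frac{935}{234}$ ($q = 4 - \frac{1}{3 \cdot 78} = 4 - \frac{1}{234} = \frac{935}{234} \approx 3.9957$)
$93 \cdot 85 + q = 93 \cdot 85 + \frac{935}{234} = 7905 + \frac{935}{234} = \frac{1850705}{234}$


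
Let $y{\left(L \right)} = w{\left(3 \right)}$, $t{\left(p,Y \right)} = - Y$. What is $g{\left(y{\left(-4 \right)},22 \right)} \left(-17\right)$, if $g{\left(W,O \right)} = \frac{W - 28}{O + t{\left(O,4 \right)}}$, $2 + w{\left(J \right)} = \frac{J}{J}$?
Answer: $\frac{493}{18} \approx 27.389$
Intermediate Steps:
$w{\left(J \right)} = -1$ ($w{\left(J \right)} = -2 + \frac{J}{J} = -2 + 1 = -1$)
$y{\left(L \right)} = -1$
$g{\left(W,O \right)} = \frac{-28 + W}{-4 + O}$ ($g{\left(W,O \right)} = \frac{W - 28}{O - 4} = \frac{-28 + W}{O - 4} = \frac{-28 + W}{-4 + O}$)
$g{\left(y{\left(-4 \right)},22 \right)} \left(-17\right) = \frac{-28 - 1}{-4 + 22} \left(-17\right) = \frac{1}{18} \left(-29\right) \left(-17\right) = \left(- \frac{29}{18}\right) \left(-17\right) = \frac{493}{18}$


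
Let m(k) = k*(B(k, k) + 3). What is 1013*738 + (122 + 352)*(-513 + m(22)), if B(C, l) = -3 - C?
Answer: 275016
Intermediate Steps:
m(k) = -k² (m(k) = k*((-3 - k) + 3) = k*(-k) = -k²)
1013*738 + (122 + 352)*(-513 + m(22)) = 1013*738 + (122 + 352)*(-513 - 1*22²) = 747594 + 474*(-513 - 1*484) = 747594 + 474*(-513 - 484) = 747594 + 474*(-997) = 747594 - 472578 = 275016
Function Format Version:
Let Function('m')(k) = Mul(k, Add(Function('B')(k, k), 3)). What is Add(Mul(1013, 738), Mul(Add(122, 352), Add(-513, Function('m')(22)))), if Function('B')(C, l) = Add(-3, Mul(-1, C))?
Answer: 275016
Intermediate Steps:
Function('m')(k) = Mul(-1, Pow(k, 2)) (Function('m')(k) = Mul(k, Add(Add(-3, Mul(-1, k)), 3)) = Mul(k, Mul(-1, k)) = Mul(-1, Pow(k, 2)))
Add(Mul(1013, 738), Mul(Add(122, 352), Add(-513, Function('m')(22)))) = Add(Mul(1013, 738), Mul(Add(122, 352), Add(-513, Mul(-1, Pow(22, 2))))) = Add(747594, Mul(474, Add(-513, Mul(-1, 484)))) = Add(747594, Mul(474, Add(-513, -484))) = Add(747594, Mul(474, -997)) = Add(747594, -472578) = 275016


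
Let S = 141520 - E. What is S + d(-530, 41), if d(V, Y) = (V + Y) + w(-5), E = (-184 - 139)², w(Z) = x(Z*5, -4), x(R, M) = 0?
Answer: 36702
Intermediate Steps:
w(Z) = 0
E = 104329 (E = (-323)² = 104329)
d(V, Y) = V + Y (d(V, Y) = (V + Y) + 0 = V + Y)
S = 37191 (S = 141520 - 1*104329 = 141520 - 104329 = 37191)
S + d(-530, 41) = 37191 + (-530 + 41) = 37191 - 489 = 36702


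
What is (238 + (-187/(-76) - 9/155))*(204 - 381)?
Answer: -501253557/11780 ≈ -42551.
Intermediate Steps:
(238 + (-187/(-76) - 9/155))*(204 - 381) = (238 + (-187*(-1/76) - 9*1/155))*(-177) = (238 + (187/76 - 9/155))*(-177) = (238 + 28301/11780)*(-177) = (2831941/11780)*(-177) = -501253557/11780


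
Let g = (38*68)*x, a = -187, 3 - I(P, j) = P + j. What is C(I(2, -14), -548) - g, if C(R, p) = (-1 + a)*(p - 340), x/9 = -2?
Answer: 213456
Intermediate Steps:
x = -18 (x = 9*(-2) = -18)
I(P, j) = 3 - P - j (I(P, j) = 3 - (P + j) = 3 + (-P - j) = 3 - P - j)
g = -46512 (g = (38*68)*(-18) = 2584*(-18) = -46512)
C(R, p) = 63920 - 188*p (C(R, p) = (-1 - 187)*(p - 340) = -188*(-340 + p) = 63920 - 188*p)
C(I(2, -14), -548) - g = (63920 - 188*(-548)) - 1*(-46512) = (63920 + 103024) + 46512 = 166944 + 46512 = 213456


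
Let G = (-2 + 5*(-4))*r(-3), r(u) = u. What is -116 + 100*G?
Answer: 6484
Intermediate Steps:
G = 66 (G = (-2 + 5*(-4))*(-3) = (-2 - 20)*(-3) = -22*(-3) = 66)
-116 + 100*G = -116 + 100*66 = -116 + 6600 = 6484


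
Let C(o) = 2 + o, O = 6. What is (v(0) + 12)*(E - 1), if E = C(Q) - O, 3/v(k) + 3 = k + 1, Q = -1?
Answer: -63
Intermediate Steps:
v(k) = 3/(-2 + k) (v(k) = 3/(-3 + (k + 1)) = 3/(-3 + (1 + k)) = 3/(-2 + k))
E = -5 (E = (2 - 1) - 1*6 = 1 - 6 = -5)
(v(0) + 12)*(E - 1) = (3/(-2 + 0) + 12)*(-5 - 1) = (3/(-2) + 12)*(-6) = (3*(-½) + 12)*(-6) = (-3/2 + 12)*(-6) = (21/2)*(-6) = -63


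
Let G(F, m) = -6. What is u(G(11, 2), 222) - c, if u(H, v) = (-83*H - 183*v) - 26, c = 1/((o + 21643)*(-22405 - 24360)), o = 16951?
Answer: -72471883055139/1804848410 ≈ -40154.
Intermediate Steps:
c = -1/1804848410 (c = 1/((16951 + 21643)*(-22405 - 24360)) = 1/(38594*(-46765)) = 1/(-1804848410) = -1/1804848410 ≈ -5.5406e-10)
u(H, v) = -26 - 183*v - 83*H (u(H, v) = (-183*v - 83*H) - 26 = -26 - 183*v - 83*H)
u(G(11, 2), 222) - c = (-26 - 183*222 - 83*(-6)) - 1*(-1/1804848410) = (-26 - 40626 + 498) + 1/1804848410 = -40154 + 1/1804848410 = -72471883055139/1804848410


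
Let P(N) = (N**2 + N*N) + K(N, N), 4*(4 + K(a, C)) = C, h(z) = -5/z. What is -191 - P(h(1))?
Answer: -943/4 ≈ -235.75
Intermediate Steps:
K(a, C) = -4 + C/4
P(N) = -4 + 2*N**2 + N/4 (P(N) = (N**2 + N*N) + (-4 + N/4) = (N**2 + N**2) + (-4 + N/4) = 2*N**2 + (-4 + N/4) = -4 + 2*N**2 + N/4)
-191 - P(h(1)) = -191 - (-4 + 2*(-5/1)**2 + (-5/1)/4) = -191 - (-4 + 2*(-5*1)**2 + (-5*1)/4) = -191 - (-4 + 2*(-5)**2 + (1/4)*(-5)) = -191 - (-4 + 2*25 - 5/4) = -191 - (-4 + 50 - 5/4) = -191 - 1*179/4 = -191 - 179/4 = -943/4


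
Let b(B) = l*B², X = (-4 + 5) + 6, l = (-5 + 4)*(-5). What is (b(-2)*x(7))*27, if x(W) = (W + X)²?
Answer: 105840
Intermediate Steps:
l = 5 (l = -1*(-5) = 5)
X = 7 (X = 1 + 6 = 7)
b(B) = 5*B²
x(W) = (7 + W)² (x(W) = (W + 7)² = (7 + W)²)
(b(-2)*x(7))*27 = ((5*(-2)²)*(7 + 7)²)*27 = ((5*4)*14²)*27 = (20*196)*27 = 3920*27 = 105840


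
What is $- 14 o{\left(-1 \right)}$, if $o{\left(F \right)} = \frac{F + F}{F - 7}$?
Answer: $- \frac{7}{2} \approx -3.5$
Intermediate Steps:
$o{\left(F \right)} = \frac{2 F}{-7 + F}$
$- 14 o{\left(-1 \right)} = - 14 \cdot 2 \left(-1\right) \frac{1}{-7 - 1} = - 14 \cdot 2 \left(-1\right) \frac{1}{-8} = - 14 \cdot 2 \left(-1\right) \left(- \frac{1}{8}\right) = \left(-14\right) \frac{1}{4} = - \frac{7}{2}$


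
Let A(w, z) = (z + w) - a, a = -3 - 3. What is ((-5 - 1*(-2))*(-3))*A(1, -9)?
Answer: -18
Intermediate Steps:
a = -6
A(w, z) = 6 + w + z (A(w, z) = (z + w) - 1*(-6) = (w + z) + 6 = 6 + w + z)
((-5 - 1*(-2))*(-3))*A(1, -9) = ((-5 - 1*(-2))*(-3))*(6 + 1 - 9) = ((-5 + 2)*(-3))*(-2) = -3*(-3)*(-2) = 9*(-2) = -18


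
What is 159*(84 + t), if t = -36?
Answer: 7632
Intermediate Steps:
159*(84 + t) = 159*(84 - 36) = 159*48 = 7632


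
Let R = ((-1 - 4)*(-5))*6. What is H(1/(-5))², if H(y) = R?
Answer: 22500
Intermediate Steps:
R = 150 (R = -5*(-5)*6 = 25*6 = 150)
H(y) = 150
H(1/(-5))² = 150² = 22500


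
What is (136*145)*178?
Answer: 3510160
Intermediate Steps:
(136*145)*178 = 19720*178 = 3510160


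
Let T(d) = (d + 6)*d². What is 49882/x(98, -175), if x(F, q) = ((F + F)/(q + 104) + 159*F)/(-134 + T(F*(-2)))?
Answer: -263784849186/11287 ≈ -2.3371e+7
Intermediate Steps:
T(d) = d²*(6 + d) (T(d) = (6 + d)*d² = d²*(6 + d))
x(F, q) = (159*F + 2*F/(104 + q))/(-134 + 4*F²*(6 - 2*F)) (x(F, q) = ((F + F)/(q + 104) + 159*F)/(-134 + (F*(-2))²*(6 + F*(-2))) = ((2*F)/(104 + q) + 159*F)/(-134 + (-2*F)²*(6 - 2*F)) = (2*F/(104 + q) + 159*F)/(-134 + (4*F²)*(6 - 2*F)) = (159*F + 2*F/(104 + q))/(-134 + 4*F²*(6 - 2*F)))
49882/x(98, -175) = 49882/((-1*98*(16538 + 159*(-175))/(13936 + 134*(-175) + 832*98²*(-3 + 98) + 8*(-175)*98²*(-3 + 98)))) = 49882/((-1*98*(16538 - 27825)/(13936 - 23450 + 832*9604*95 + 8*(-175)*9604*95))) = 49882/((-1*98*(-11287)/(13936 - 23450 + 759100160 - 1277332000))) = 49882/((-1*98*(-11287)/(-518241354))) = 49882/((-1*98*(-1/518241354)*(-11287))) = 49882/(-553063/259120677) = 49882*(-259120677/553063) = -263784849186/11287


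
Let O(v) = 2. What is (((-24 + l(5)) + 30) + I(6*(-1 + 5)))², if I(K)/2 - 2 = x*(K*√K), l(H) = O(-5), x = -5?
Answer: 1382544 - 11520*√6 ≈ 1.3543e+6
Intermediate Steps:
l(H) = 2
I(K) = 4 - 10*K^(3/2) (I(K) = 4 + 2*(-5*K*√K) = 4 + 2*(-5*K^(3/2)) = 4 - 10*K^(3/2))
(((-24 + l(5)) + 30) + I(6*(-1 + 5)))² = (((-24 + 2) + 30) + (4 - 10*6*√6*(-1 + 5)^(3/2)))² = ((-22 + 30) + (4 - 10*48*√6))² = (8 + (4 - 480*√6))² = (12 - 480*√6)²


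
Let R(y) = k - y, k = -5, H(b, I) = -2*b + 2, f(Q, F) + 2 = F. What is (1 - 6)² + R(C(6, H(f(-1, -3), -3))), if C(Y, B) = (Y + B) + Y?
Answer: -4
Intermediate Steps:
f(Q, F) = -2 + F
H(b, I) = 2 - 2*b
C(Y, B) = B + 2*Y (C(Y, B) = (B + Y) + Y = B + 2*Y)
R(y) = -5 - y
(1 - 6)² + R(C(6, H(f(-1, -3), -3))) = (1 - 6)² + (-5 - ((2 - 2*(-2 - 3)) + 2*6)) = (-5)² + (-5 - ((2 - 2*(-5)) + 12)) = 25 + (-5 - ((2 + 10) + 12)) = 25 + (-5 - (12 + 12)) = 25 + (-5 - 1*24) = 25 + (-5 - 24) = 25 - 29 = -4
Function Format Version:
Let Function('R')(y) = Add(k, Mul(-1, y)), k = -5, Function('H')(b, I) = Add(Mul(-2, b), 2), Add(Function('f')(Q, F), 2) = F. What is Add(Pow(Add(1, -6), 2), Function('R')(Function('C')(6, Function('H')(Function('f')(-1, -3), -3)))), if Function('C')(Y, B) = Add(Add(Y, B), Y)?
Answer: -4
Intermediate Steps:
Function('f')(Q, F) = Add(-2, F)
Function('H')(b, I) = Add(2, Mul(-2, b))
Function('C')(Y, B) = Add(B, Mul(2, Y)) (Function('C')(Y, B) = Add(Add(B, Y), Y) = Add(B, Mul(2, Y)))
Function('R')(y) = Add(-5, Mul(-1, y))
Add(Pow(Add(1, -6), 2), Function('R')(Function('C')(6, Function('H')(Function('f')(-1, -3), -3)))) = Add(Pow(Add(1, -6), 2), Add(-5, Mul(-1, Add(Add(2, Mul(-2, Add(-2, -3))), Mul(2, 6))))) = Add(Pow(-5, 2), Add(-5, Mul(-1, Add(Add(2, Mul(-2, -5)), 12)))) = Add(25, Add(-5, Mul(-1, Add(Add(2, 10), 12)))) = Add(25, Add(-5, Mul(-1, Add(12, 12)))) = Add(25, Add(-5, Mul(-1, 24))) = Add(25, Add(-5, -24)) = Add(25, -29) = -4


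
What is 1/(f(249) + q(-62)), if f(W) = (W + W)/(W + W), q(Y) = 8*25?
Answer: 1/201 ≈ 0.0049751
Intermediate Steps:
q(Y) = 200
f(W) = 1 (f(W) = (2*W)/((2*W)) = (2*W)*(1/(2*W)) = 1)
1/(f(249) + q(-62)) = 1/(1 + 200) = 1/201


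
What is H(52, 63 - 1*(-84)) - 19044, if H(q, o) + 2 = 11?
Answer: -19035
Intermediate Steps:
H(q, o) = 9 (H(q, o) = -2 + 11 = 9)
H(52, 63 - 1*(-84)) - 19044 = 9 - 19044 = -19035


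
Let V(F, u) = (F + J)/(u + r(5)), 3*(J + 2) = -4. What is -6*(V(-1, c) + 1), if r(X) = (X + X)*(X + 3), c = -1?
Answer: -448/79 ≈ -5.6709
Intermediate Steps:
J = -10/3 (J = -2 + (⅓)*(-4) = -2 - 4/3 = -10/3 ≈ -3.3333)
r(X) = 2*X*(3 + X) (r(X) = (2*X)*(3 + X) = 2*X*(3 + X))
V(F, u) = (-10/3 + F)/(80 + u) (V(F, u) = (F - 10/3)/(u + 2*5*(3 + 5)) = (-10/3 + F)/(u + 2*5*8) = (-10/3 + F)/(u + 80) = (-10/3 + F)/(80 + u))
-6*(V(-1, c) + 1) = -6*((-10/3 - 1)/(80 - 1) + 1) = -6*(-13/3/79 + 1) = -6*((1/79)*(-13/3) + 1) = -6*(-13/237 + 1) = -6*224/237 = -448/79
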